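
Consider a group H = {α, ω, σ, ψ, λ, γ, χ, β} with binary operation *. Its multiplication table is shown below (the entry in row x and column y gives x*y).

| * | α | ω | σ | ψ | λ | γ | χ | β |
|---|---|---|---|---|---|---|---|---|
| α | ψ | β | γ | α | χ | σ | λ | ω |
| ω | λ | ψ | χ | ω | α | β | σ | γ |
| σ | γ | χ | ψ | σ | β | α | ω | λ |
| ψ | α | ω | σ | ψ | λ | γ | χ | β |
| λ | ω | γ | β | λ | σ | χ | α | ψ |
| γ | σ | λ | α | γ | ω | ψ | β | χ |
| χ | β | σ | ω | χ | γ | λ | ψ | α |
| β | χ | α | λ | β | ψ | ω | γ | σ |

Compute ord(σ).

The identity element is ψ (its row matches the header).
σ^1 = σ
σ^2 = σ*σ = ψ
The first power of σ equal to the identity is σ^2, so ord(σ) = 2.

2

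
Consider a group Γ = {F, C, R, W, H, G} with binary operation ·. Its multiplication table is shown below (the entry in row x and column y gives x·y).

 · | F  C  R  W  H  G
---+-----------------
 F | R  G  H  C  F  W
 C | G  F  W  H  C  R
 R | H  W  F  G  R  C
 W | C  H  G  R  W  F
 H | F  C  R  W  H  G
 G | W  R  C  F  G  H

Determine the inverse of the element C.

First locate the identity: row H matches the header, so H is the identity.
Scan row C for H: C·W = H. Hence C^(-1) = W.
(Structurally, Γ here is isomorphic to the cyclic group Z_6.)

W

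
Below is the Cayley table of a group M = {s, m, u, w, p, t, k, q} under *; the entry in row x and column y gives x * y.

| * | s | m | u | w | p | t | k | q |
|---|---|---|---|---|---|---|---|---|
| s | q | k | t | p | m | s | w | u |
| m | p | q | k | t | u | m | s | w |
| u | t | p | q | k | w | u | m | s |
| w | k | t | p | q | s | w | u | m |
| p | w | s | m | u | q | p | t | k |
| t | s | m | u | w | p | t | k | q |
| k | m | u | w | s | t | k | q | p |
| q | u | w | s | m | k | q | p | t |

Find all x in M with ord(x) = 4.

{k, m, p, s, u, w}

Identity is t. Compute the order of each non-identity element by repeated multiplication:
  s: s → q → u → t  (order 4)
  m: m → q → w → t  (order 4)
  u: u → q → s → t  (order 4)
  w: w → q → m → t  (order 4)
  p: p → q → k → t  (order 4)
  k: k → q → p → t  (order 4)
  q: q → t  (order 2)
Elements of order 4: {k, m, p, s, u, w}.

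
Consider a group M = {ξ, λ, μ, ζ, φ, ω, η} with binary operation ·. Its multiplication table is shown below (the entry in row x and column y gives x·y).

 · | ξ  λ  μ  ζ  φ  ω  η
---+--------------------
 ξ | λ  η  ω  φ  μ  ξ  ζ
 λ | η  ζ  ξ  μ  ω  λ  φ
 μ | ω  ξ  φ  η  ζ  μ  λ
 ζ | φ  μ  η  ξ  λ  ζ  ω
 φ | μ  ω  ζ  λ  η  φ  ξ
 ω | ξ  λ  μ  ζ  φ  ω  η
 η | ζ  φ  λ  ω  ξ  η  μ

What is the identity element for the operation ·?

ω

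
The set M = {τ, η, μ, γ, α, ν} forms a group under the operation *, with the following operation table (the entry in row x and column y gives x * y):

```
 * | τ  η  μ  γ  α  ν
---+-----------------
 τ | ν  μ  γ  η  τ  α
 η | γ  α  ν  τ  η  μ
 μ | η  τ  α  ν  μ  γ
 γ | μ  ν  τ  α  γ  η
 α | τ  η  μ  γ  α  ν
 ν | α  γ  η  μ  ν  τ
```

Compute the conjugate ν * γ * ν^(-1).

The identity is α. In row ν, the entry α sits in column τ, so ν^(-1) = τ.
ν * γ = μ
μ * τ = η

η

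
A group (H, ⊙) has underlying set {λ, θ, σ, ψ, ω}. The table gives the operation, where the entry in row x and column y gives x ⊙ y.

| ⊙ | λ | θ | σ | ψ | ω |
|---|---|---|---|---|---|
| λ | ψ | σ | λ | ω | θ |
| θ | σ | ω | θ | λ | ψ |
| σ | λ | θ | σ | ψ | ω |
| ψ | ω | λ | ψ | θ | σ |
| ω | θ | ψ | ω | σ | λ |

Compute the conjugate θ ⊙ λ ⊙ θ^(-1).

λ

The identity is σ. In row θ, the entry σ sits in column λ, so θ^(-1) = λ.
θ ⊙ λ = σ
σ ⊙ λ = λ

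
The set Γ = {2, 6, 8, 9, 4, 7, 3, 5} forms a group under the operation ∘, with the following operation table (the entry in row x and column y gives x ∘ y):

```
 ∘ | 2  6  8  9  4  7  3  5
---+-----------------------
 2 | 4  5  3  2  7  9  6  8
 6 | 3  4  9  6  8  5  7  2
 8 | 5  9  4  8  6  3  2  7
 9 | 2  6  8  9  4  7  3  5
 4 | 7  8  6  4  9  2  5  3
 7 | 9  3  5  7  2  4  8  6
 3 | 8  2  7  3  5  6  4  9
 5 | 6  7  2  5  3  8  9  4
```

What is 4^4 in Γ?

9

4^1 = 4
4^2 = 4 ∘ 4 = 9
4^3 = 9 ∘ 4 = 4
4^4 = 4 ∘ 4 = 9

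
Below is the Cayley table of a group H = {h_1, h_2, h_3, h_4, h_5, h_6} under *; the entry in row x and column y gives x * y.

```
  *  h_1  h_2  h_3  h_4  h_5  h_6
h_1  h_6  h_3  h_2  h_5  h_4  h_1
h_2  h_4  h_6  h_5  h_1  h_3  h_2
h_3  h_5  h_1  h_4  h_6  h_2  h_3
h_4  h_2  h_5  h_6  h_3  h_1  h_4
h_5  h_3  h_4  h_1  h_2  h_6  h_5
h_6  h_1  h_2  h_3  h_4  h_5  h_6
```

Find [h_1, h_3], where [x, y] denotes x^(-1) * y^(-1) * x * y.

Identity is h_6; from the table h_1^(-1) = h_1 and h_3^(-1) = h_4.
h_1 * h_4 = h_5
h_5 * h_1 = h_3
h_3 * h_3 = h_4
(Structurally, H here is isomorphic to the symmetric group S_3.)

h_4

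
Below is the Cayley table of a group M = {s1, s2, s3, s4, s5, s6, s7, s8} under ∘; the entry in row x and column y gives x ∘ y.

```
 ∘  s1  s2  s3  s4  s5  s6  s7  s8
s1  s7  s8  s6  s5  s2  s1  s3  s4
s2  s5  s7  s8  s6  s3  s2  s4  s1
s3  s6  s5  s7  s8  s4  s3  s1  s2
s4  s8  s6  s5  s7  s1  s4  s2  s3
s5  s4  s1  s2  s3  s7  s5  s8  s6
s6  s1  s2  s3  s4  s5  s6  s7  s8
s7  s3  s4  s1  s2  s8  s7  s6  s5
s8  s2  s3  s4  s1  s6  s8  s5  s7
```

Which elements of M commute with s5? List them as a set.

Compare row s5 with column s5 entry by entry.
s7 ∘ s5 = s8 = s5 ∘ s7, so s7 commutes with s5.
s3 ∘ s5 = s4 but s5 ∘ s3 = s2, so s3 does not.
Collecting the elements that commute with s5: C(s5) = {s5, s6, s7, s8}.

{s5, s6, s7, s8}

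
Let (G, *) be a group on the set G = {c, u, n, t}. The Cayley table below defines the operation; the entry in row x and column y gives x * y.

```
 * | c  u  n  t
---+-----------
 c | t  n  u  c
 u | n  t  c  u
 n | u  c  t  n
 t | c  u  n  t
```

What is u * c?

n

Read row u, column c: u * c = n.
(Structurally, G here is isomorphic to the Klein four-group V_4.)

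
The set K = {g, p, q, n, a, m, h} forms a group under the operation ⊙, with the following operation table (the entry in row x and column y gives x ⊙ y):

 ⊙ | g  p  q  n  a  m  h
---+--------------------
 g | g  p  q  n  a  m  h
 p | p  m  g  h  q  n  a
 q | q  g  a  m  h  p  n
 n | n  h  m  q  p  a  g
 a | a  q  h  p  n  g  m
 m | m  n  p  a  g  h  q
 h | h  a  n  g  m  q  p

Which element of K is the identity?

The identity e satisfies e ⊙ x = x for all x, so its row in the table reproduces the column headers.
Row g reads: g, p, q, n, a, m, h — exactly the header order. So g is the identity.
(Structurally, K here is isomorphic to the cyclic group Z_7.)

g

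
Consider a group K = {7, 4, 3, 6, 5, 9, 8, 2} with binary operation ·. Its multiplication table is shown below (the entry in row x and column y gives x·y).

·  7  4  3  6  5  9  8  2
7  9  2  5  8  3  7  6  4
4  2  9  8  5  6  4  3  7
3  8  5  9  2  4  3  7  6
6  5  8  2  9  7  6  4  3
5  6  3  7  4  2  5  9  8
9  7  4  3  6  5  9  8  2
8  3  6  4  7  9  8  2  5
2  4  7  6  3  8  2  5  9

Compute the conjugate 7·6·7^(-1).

3

The identity is 9. In row 7, the entry 9 sits in column 7, so 7^(-1) = 7.
7·6 = 8
8·7 = 3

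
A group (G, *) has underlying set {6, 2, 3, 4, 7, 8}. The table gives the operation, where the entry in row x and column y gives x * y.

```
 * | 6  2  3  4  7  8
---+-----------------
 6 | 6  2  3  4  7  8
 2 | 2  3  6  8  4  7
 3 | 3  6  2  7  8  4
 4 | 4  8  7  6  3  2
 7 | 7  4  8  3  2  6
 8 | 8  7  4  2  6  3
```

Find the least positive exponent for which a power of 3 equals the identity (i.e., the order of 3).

The identity element is 6 (its row matches the header).
3^1 = 3
3^2 = 3 * 3 = 2
3^3 = 2 * 3 = 6
The first power of 3 equal to the identity is 3^3, so ord(3) = 3.

3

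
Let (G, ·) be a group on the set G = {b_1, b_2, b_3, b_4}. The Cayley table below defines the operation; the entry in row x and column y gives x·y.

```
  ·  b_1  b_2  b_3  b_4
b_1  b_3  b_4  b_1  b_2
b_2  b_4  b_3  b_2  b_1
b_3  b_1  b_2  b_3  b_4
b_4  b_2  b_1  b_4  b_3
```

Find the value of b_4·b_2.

Read row b_4, column b_2: b_4·b_2 = b_1.

b_1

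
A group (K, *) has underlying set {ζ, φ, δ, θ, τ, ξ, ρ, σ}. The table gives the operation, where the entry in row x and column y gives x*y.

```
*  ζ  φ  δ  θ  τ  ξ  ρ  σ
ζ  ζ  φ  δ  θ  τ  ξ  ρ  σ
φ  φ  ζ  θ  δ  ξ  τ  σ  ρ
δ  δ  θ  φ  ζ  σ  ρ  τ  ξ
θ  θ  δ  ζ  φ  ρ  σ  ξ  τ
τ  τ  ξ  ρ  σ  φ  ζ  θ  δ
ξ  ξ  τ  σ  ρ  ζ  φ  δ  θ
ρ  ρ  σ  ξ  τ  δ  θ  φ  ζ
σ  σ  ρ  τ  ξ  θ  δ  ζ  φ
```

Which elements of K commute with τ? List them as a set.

Compare row τ with column τ entry by entry.
φ*τ = ξ = τ*φ, so φ commutes with τ.
θ*τ = ρ but τ*θ = σ, so θ does not.
Collecting the elements that commute with τ: C(τ) = {ζ, ξ, τ, φ}.

{ζ, ξ, τ, φ}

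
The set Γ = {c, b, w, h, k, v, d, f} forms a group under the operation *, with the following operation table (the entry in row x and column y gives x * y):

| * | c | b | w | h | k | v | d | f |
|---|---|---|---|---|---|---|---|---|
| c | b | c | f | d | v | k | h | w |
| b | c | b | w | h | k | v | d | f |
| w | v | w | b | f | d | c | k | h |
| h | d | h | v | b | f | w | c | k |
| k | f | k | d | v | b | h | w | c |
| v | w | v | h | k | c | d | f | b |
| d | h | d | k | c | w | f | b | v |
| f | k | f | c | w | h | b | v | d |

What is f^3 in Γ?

v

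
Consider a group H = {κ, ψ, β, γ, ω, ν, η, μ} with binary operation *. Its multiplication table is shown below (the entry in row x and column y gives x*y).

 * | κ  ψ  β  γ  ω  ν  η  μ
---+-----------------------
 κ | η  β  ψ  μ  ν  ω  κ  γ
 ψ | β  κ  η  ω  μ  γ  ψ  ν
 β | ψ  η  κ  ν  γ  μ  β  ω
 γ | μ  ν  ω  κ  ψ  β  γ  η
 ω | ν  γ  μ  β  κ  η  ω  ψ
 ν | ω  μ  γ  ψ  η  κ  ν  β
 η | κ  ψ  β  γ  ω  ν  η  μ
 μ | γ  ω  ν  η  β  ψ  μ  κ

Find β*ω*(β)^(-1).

ν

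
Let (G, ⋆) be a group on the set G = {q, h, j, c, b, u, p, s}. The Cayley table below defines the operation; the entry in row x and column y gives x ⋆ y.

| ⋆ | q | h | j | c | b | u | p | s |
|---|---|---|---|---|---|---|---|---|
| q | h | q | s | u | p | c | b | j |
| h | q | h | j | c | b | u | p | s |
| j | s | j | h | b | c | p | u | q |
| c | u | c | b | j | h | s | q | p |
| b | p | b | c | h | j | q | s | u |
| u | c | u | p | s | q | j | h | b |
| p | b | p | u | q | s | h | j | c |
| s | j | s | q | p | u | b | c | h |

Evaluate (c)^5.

c

c^1 = c
c^2 = c ⋆ c = j
c^3 = j ⋆ c = b
c^4 = b ⋆ c = h
c^5 = h ⋆ c = c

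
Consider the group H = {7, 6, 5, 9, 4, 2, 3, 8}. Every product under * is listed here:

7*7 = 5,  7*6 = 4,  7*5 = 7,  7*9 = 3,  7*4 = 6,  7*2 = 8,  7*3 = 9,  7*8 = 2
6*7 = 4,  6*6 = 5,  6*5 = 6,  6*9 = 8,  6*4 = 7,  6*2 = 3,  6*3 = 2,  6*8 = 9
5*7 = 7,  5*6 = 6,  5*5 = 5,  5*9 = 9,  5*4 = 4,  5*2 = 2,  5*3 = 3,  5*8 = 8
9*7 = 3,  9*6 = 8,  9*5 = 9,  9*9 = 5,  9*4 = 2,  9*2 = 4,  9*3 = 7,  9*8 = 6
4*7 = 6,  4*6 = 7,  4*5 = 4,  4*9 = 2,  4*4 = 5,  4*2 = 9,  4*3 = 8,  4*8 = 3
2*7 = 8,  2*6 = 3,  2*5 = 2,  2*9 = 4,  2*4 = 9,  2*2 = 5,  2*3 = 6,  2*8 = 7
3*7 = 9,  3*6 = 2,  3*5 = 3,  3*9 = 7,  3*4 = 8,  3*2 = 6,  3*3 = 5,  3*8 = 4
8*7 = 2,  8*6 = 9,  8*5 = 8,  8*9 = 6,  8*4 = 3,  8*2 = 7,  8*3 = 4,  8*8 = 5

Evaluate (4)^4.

4^1 = 4
4^2 = 4 * 4 = 5
4^3 = 5 * 4 = 4
4^4 = 4 * 4 = 5

5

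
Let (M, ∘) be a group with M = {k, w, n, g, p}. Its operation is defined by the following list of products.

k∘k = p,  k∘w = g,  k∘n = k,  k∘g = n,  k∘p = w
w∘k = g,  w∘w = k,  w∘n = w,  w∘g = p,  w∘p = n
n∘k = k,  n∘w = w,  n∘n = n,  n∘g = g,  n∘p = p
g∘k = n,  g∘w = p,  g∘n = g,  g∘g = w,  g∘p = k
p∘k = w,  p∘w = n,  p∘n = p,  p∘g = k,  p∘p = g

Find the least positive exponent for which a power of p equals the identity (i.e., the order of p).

The identity element is n (its row matches the header).
p^1 = p
p^2 = p ∘ p = g
p^3 = g ∘ p = k
p^4 = k ∘ p = w
p^5 = w ∘ p = n
The first power of p equal to the identity is p^5, so ord(p) = 5.

5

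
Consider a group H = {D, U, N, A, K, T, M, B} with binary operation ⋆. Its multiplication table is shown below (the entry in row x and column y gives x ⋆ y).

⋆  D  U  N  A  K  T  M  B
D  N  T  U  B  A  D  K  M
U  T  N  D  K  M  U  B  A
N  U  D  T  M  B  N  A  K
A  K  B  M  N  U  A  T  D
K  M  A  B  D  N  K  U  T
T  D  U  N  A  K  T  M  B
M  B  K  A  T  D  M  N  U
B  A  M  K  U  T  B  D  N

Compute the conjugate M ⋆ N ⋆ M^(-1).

N

The identity is T. In row M, the entry T sits in column A, so M^(-1) = A.
M ⋆ N = A
A ⋆ A = N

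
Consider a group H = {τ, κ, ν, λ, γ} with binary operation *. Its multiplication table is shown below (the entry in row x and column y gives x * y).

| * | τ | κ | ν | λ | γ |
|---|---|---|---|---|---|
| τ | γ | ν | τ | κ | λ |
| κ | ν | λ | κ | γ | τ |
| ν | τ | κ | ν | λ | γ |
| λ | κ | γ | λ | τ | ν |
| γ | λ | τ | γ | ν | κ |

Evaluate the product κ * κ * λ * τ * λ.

κ * κ = λ
λ * λ = τ
τ * τ = γ
γ * λ = ν
(Structurally, H here is isomorphic to the cyclic group Z_5.)

ν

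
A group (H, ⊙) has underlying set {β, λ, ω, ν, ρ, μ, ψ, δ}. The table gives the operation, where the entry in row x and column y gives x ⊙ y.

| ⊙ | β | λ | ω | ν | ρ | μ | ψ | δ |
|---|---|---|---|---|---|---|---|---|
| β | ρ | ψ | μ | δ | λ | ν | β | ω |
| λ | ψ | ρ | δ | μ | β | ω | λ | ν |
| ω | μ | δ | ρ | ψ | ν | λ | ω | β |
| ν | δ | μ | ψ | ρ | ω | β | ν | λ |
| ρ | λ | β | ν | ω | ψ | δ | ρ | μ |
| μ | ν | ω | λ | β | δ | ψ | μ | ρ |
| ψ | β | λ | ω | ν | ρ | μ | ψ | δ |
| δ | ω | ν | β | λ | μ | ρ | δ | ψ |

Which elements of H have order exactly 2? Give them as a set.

{δ, μ, ρ}

Identity is ψ. Compute the order of each non-identity element by repeated multiplication:
  β: β → ρ → λ → ψ  (order 4)
  λ: λ → ρ → β → ψ  (order 4)
  ω: ω → ρ → ν → ψ  (order 4)
  ν: ν → ρ → ω → ψ  (order 4)
  ρ: ρ → ψ  (order 2)
  μ: μ → ψ  (order 2)
  δ: δ → ψ  (order 2)
Elements of order 2: {δ, μ, ρ}.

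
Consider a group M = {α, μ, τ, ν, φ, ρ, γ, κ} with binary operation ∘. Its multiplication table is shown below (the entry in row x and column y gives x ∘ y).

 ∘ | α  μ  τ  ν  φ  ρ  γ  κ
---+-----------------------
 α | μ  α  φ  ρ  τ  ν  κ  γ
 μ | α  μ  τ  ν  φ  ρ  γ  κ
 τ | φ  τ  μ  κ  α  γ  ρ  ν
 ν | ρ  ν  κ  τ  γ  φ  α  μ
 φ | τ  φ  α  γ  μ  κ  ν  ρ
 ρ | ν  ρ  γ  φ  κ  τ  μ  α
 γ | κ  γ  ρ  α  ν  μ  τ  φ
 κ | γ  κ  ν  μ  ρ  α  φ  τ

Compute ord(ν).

4

The identity element is μ (its row matches the header).
ν^1 = ν
ν^2 = ν ∘ ν = τ
ν^3 = τ ∘ ν = κ
ν^4 = κ ∘ ν = μ
The first power of ν equal to the identity is ν^4, so ord(ν) = 4.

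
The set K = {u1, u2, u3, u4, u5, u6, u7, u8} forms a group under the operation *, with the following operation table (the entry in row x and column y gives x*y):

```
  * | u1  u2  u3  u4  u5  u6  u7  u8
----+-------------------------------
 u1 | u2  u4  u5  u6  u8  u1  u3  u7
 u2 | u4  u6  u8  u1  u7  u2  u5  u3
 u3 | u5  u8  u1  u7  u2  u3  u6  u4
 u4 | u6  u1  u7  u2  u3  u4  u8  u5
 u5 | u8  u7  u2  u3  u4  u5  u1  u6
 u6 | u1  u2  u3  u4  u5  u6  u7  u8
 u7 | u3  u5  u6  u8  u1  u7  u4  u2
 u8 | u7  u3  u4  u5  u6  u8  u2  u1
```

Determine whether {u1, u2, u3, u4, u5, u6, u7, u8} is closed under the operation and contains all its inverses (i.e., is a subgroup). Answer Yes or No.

Yes

{u1, u2, u3, u4, u5, u6, u7, u8} contains the identity u6.
Checking products: every product of two elements of {u1, u2, u3, u4, u5, u6, u7, u8} (read from the table) lies in {u1, u2, u3, u4, u5, u6, u7, u8}, so the set is closed.
In a finite group, a nonempty closed subset is a subgroup. So {u1, u2, u3, u4, u5, u6, u7, u8} ≤ K.
(Structurally, K here is isomorphic to the cyclic group Z_8.)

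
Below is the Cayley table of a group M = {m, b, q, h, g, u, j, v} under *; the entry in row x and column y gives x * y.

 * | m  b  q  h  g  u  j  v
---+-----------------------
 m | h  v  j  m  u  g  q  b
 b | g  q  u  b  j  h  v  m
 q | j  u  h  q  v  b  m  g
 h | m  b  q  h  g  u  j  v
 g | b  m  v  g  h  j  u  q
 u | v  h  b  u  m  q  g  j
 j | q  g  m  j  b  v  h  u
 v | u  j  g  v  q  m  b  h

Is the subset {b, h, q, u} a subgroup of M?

Yes

{b, h, q, u} contains the identity h.
Checking products: every product of two elements of {b, h, q, u} (read from the table) lies in {b, h, q, u}, so the set is closed.
In a finite group, a nonempty closed subset is a subgroup. So {b, h, q, u} ≤ M.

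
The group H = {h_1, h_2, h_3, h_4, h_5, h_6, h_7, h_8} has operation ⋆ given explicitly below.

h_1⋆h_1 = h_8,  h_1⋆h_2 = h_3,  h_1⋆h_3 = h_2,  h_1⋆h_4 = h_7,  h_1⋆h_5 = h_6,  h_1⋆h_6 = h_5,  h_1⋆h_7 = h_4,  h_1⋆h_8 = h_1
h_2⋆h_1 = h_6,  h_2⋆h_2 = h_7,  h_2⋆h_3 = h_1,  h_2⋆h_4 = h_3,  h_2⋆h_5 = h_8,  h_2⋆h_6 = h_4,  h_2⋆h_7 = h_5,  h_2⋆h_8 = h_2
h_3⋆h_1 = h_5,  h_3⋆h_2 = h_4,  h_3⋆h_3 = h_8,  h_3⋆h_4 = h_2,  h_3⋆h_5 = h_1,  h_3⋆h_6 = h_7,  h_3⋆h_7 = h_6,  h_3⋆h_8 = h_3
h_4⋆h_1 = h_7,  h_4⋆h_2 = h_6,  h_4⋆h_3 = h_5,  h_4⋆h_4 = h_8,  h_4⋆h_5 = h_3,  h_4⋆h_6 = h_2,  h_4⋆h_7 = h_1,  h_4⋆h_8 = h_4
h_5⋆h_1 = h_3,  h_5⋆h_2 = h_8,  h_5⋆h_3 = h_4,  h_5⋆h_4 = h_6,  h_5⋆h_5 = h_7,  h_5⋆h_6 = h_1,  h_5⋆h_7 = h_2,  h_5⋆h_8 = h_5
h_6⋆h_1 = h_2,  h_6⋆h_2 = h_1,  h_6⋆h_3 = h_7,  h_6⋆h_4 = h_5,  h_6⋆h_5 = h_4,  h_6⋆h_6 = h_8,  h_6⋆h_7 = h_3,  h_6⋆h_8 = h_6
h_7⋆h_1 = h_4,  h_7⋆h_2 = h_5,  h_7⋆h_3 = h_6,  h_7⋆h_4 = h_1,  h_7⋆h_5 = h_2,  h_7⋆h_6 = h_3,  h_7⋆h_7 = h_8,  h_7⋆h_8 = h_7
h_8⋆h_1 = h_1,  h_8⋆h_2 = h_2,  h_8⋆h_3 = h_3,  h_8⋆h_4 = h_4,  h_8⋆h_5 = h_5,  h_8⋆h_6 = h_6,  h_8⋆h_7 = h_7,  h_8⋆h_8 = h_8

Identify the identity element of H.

h_8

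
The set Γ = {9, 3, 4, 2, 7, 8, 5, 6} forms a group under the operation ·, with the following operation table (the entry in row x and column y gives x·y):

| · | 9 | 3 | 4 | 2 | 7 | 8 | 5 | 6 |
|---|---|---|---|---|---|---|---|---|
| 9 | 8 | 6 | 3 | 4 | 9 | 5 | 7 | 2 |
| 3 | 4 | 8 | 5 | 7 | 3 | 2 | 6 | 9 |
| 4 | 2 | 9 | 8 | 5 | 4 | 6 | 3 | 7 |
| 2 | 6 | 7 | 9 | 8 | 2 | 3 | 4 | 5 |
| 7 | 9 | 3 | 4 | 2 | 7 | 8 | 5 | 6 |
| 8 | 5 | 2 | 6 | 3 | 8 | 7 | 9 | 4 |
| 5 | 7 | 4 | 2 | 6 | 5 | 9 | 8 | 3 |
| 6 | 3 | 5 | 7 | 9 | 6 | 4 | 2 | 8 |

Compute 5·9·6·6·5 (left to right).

9

5·9 = 7
7·6 = 6
6·6 = 8
8·5 = 9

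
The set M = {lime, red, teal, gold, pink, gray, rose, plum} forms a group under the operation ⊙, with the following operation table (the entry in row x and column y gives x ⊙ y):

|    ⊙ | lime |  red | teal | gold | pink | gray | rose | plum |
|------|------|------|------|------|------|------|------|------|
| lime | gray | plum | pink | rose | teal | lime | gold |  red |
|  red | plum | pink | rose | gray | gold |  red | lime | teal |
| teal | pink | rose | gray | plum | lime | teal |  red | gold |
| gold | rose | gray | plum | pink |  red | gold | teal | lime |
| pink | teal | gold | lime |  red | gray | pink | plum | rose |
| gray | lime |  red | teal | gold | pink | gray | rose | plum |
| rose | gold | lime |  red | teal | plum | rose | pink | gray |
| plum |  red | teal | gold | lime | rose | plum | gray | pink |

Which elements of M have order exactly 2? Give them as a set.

{lime, pink, teal}

Identity is gray. Compute the order of each non-identity element by repeated multiplication:
  lime: lime → gray  (order 2)
  red: red → pink → gold → gray  (order 4)
  teal: teal → gray  (order 2)
  gold: gold → pink → red → gray  (order 4)
  pink: pink → gray  (order 2)
  rose: rose → pink → plum → gray  (order 4)
  plum: plum → pink → rose → gray  (order 4)
Elements of order 2: {lime, pink, teal}.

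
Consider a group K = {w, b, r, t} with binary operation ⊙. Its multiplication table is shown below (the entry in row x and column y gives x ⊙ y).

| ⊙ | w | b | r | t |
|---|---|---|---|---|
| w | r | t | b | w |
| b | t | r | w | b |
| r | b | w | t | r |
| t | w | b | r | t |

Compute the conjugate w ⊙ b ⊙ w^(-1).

The identity is t. In row w, the entry t sits in column b, so w^(-1) = b.
w ⊙ b = t
t ⊙ b = b

b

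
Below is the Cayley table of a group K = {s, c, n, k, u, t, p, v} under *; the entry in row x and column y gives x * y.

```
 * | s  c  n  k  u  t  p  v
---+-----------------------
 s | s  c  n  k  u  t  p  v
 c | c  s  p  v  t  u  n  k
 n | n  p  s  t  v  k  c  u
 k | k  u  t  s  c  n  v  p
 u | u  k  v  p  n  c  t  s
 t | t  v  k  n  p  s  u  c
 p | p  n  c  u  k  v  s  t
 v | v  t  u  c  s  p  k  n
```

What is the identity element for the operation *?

The identity e satisfies e * x = x for all x, so its row in the table reproduces the column headers.
Row s reads: s, c, n, k, u, t, p, v — exactly the header order. So s is the identity.

s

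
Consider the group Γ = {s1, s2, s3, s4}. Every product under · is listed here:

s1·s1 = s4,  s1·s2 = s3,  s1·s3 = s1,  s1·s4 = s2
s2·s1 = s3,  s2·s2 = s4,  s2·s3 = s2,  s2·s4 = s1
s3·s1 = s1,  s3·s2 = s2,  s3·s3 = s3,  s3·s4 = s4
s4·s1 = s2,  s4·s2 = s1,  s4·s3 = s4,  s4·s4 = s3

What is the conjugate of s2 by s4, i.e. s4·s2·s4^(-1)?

s2

The identity is s3. In row s4, the entry s3 sits in column s4, so s4^(-1) = s4.
s4·s2 = s1
s1·s4 = s2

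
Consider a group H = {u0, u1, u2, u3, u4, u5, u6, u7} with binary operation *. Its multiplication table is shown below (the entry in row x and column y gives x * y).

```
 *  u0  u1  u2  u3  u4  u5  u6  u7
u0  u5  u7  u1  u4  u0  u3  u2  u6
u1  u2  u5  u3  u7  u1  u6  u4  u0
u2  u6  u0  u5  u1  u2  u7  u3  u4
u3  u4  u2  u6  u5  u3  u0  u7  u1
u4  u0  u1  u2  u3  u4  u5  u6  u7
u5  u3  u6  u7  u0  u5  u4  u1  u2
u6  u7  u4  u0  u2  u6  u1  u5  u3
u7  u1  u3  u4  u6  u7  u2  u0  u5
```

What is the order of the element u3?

4

The identity element is u4 (its row matches the header).
u3^1 = u3
u3^2 = u3 * u3 = u5
u3^3 = u5 * u3 = u0
u3^4 = u0 * u3 = u4
The first power of u3 equal to the identity is u3^4, so ord(u3) = 4.
(Structurally, H here is isomorphic to the quaternion group Q_8.)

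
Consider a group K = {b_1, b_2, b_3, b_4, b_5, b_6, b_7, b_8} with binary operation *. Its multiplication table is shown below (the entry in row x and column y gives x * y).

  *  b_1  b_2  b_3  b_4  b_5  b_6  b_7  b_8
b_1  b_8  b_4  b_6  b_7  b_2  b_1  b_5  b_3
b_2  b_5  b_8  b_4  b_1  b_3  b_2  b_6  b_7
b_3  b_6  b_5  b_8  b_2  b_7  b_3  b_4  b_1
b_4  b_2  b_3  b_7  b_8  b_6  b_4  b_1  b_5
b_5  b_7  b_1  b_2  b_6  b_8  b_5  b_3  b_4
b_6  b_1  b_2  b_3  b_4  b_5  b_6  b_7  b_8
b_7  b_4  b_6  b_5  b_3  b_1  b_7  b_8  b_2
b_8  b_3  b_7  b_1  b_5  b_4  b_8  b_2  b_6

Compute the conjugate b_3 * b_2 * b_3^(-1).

The identity is b_6. In row b_3, the entry b_6 sits in column b_1, so b_3^(-1) = b_1.
b_3 * b_2 = b_5
b_5 * b_1 = b_7

b_7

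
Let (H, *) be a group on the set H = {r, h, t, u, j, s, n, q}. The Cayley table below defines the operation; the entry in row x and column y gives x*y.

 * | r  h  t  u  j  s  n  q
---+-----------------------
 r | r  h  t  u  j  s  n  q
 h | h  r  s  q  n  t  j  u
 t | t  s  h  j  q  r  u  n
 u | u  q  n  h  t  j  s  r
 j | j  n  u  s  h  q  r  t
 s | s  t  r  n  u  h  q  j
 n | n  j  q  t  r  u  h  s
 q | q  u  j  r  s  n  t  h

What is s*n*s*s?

s*n = q
q*s = n
n*s = u

u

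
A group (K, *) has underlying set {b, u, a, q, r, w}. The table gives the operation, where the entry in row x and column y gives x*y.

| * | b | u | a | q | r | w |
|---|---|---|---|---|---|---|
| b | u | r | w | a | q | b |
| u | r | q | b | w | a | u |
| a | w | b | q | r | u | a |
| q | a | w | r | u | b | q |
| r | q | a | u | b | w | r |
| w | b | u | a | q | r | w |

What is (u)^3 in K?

w

u^1 = u
u^2 = u*u = q
u^3 = q*u = w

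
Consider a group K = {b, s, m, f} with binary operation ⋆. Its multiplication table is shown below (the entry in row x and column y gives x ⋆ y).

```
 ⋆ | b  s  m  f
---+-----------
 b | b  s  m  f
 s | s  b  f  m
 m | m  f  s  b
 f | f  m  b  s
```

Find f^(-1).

First locate the identity: row b matches the header, so b is the identity.
Scan row f for b: f ⋆ m = b. Hence f^(-1) = m.

m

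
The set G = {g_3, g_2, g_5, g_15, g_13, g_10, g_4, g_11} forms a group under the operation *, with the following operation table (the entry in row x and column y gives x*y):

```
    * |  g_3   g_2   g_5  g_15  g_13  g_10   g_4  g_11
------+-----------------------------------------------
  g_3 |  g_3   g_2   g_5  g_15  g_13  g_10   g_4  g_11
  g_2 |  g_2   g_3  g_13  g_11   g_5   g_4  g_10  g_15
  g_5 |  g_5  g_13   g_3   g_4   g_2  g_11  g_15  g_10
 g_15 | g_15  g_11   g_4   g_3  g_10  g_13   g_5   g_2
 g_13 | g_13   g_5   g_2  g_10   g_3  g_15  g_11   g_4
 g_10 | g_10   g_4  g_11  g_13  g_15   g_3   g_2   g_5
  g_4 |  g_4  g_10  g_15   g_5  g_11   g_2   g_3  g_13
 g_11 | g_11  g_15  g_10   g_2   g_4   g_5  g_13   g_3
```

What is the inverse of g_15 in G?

First locate the identity: row g_3 matches the header, so g_3 is the identity.
Scan row g_15 for g_3: g_15*g_15 = g_3. Hence g_15^(-1) = g_15.

g_15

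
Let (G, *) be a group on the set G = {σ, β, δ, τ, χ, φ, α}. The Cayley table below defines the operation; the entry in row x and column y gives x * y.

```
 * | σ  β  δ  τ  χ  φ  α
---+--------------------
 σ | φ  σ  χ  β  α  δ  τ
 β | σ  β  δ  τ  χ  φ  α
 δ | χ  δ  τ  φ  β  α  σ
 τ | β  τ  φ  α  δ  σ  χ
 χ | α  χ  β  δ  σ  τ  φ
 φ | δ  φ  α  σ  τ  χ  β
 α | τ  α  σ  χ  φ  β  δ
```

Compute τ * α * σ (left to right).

τ * α = χ
χ * σ = α

α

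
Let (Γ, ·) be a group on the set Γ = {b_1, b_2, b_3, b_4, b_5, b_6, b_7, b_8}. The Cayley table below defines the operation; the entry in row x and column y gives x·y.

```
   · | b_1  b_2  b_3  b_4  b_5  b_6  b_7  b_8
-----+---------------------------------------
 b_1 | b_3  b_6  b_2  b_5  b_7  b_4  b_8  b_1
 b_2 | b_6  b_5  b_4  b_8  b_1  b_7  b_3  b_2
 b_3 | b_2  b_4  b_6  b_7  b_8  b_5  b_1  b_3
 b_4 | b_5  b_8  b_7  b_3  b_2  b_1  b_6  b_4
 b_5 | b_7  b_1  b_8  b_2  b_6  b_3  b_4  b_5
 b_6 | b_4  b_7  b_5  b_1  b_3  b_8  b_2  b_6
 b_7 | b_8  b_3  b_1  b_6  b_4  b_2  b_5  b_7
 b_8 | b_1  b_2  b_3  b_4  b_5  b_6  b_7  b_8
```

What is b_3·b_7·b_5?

b_7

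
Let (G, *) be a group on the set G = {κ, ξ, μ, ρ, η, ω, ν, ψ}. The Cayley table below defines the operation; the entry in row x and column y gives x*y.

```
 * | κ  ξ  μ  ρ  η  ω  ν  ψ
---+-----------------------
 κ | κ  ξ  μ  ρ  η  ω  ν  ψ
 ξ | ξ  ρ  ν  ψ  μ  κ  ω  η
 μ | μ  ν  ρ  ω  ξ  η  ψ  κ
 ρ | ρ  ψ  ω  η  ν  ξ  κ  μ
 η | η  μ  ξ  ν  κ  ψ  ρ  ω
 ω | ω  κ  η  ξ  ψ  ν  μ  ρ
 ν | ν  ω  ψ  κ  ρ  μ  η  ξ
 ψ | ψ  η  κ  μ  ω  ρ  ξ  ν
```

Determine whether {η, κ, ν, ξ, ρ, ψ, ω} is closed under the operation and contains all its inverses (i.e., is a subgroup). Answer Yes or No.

No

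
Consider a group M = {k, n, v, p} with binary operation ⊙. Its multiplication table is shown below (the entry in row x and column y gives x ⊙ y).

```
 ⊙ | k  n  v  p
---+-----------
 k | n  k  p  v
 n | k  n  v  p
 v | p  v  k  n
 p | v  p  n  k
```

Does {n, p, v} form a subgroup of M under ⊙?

No

p ⊙ p = k, which is not in {n, p, v}.
The subset is not closed under ⊙, so it is not a subgroup.
(Structurally, M here is isomorphic to the cyclic group Z_4.)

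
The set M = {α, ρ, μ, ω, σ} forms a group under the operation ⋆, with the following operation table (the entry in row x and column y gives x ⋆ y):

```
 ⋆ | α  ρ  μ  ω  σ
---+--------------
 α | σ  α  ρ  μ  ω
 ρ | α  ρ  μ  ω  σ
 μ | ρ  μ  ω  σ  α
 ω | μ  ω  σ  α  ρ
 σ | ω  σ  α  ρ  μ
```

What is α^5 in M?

α^1 = α
α^2 = α ⋆ α = σ
α^3 = σ ⋆ α = ω
α^4 = ω ⋆ α = μ
α^5 = μ ⋆ α = ρ

ρ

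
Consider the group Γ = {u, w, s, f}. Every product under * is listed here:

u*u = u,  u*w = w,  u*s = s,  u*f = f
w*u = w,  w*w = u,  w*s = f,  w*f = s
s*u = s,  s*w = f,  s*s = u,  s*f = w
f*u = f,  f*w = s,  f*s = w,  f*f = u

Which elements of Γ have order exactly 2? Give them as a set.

Identity is u. Compute the order of each non-identity element by repeated multiplication:
  w: w → u  (order 2)
  s: s → u  (order 2)
  f: f → u  (order 2)
Elements of order 2: {f, s, w}.
(Structurally, Γ here is isomorphic to the Klein four-group V_4.)

{f, s, w}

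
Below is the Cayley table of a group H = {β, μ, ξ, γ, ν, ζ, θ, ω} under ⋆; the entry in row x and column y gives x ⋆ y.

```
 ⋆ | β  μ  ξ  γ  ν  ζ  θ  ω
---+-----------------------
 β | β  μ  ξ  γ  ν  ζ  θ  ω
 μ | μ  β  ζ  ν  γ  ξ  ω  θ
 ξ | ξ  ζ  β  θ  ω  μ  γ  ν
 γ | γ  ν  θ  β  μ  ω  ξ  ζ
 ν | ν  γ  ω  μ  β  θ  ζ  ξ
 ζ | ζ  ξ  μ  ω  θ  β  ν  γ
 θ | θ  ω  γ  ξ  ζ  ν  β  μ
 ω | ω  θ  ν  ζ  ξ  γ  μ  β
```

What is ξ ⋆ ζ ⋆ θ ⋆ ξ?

ξ ⋆ ζ = μ
μ ⋆ θ = ω
ω ⋆ ξ = ν

ν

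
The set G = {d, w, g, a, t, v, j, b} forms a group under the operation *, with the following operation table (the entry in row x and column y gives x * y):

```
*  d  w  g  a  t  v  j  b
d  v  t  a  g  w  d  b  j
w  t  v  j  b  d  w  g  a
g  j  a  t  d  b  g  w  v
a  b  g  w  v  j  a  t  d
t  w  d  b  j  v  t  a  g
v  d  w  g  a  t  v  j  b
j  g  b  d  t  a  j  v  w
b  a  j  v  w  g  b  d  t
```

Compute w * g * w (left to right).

b

w * g = j
j * w = b
(Structurally, G here is isomorphic to the dihedral group D_4.)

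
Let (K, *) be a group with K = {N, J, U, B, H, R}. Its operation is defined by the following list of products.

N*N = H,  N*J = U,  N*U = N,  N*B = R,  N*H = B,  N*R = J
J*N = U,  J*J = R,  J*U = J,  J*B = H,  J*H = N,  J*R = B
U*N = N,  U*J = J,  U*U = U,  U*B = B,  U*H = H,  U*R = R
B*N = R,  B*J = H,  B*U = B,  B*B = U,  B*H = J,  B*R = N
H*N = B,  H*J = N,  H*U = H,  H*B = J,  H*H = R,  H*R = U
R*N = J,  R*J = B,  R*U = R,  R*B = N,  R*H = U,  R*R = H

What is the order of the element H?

3

The identity element is U (its row matches the header).
H^1 = H
H^2 = H*H = R
H^3 = R*H = U
The first power of H equal to the identity is H^3, so ord(H) = 3.
(Structurally, K here is isomorphic to the cyclic group Z_6.)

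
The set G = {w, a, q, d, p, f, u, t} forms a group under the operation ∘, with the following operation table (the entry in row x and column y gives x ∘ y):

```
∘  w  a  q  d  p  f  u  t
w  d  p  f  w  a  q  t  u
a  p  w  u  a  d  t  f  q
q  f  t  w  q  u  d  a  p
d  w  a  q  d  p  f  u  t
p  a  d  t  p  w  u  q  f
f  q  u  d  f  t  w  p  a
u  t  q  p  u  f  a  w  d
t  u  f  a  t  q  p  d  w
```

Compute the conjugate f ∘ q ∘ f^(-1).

The identity is d. In row f, the entry d sits in column q, so f^(-1) = q.
f ∘ q = d
d ∘ q = q
(Structurally, G here is isomorphic to the quaternion group Q_8.)

q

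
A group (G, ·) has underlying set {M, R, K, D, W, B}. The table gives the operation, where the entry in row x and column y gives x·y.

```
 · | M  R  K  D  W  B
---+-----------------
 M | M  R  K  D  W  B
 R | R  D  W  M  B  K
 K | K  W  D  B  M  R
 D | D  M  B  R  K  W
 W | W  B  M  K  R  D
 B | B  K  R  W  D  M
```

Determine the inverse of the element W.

K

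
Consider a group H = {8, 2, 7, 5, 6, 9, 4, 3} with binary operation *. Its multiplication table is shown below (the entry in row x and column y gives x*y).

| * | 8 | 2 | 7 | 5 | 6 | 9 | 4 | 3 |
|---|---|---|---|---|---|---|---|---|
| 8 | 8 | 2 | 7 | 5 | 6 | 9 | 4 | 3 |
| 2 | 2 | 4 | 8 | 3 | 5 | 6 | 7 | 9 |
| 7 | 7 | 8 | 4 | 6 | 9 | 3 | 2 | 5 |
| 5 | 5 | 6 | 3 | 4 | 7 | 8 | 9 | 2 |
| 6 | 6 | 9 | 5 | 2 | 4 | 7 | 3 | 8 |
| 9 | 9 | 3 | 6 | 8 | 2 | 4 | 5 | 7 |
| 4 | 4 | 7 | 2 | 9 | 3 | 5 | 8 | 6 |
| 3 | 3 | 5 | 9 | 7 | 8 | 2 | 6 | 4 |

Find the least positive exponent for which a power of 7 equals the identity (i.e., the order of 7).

The identity element is 8 (its row matches the header).
7^1 = 7
7^2 = 7*7 = 4
7^3 = 4*7 = 2
7^4 = 2*7 = 8
The first power of 7 equal to the identity is 7^4, so ord(7) = 4.

4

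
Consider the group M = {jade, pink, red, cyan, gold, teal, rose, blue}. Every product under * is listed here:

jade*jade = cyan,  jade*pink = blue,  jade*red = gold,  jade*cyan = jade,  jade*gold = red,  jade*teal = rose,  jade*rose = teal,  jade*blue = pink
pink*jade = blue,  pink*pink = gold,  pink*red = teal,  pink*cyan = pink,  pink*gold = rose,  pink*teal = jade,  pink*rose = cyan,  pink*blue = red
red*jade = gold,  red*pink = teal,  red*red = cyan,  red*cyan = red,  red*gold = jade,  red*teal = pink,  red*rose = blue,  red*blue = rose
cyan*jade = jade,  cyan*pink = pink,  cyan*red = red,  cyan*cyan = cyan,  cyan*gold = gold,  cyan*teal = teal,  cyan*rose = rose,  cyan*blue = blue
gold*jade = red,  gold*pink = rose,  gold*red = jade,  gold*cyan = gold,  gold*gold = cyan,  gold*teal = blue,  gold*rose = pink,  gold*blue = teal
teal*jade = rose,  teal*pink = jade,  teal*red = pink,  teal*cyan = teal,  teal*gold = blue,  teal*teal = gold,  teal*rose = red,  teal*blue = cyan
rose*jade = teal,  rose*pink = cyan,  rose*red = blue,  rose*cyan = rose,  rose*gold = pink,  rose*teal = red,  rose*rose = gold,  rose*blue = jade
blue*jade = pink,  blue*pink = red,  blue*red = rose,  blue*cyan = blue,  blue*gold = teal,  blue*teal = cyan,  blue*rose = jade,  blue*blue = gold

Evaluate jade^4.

jade^1 = jade
jade^2 = jade * jade = cyan
jade^3 = cyan * jade = jade
jade^4 = jade * jade = cyan

cyan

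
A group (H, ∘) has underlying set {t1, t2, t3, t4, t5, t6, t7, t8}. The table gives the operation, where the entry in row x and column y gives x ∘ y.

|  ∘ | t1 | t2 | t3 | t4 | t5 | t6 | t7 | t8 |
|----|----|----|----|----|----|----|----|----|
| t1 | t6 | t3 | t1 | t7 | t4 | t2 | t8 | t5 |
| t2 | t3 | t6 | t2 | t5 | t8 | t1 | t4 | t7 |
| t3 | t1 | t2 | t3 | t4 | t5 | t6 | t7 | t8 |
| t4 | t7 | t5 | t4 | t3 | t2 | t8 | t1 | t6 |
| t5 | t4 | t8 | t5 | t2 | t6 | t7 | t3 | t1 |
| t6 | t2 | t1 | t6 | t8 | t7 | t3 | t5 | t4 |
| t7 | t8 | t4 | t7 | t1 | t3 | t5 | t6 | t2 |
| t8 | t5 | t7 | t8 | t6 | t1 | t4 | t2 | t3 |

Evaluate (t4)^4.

t3

t4^1 = t4
t4^2 = t4 ∘ t4 = t3
t4^3 = t3 ∘ t4 = t4
t4^4 = t4 ∘ t4 = t3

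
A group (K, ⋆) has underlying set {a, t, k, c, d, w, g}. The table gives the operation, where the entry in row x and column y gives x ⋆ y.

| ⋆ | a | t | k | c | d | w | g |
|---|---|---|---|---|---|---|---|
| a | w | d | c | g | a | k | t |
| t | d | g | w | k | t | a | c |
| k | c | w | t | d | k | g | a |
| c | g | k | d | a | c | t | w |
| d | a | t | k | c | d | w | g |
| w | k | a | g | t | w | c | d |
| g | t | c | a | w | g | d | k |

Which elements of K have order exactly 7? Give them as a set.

{a, c, g, k, t, w}

Identity is d. Compute the order of each non-identity element by repeated multiplication:
  a: a → w → k → c → g → t → d  (order 7)
  t: t → g → c → k → w → a → d  (order 7)
  k: k → t → w → g → a → c → d  (order 7)
  c: c → a → g → w → t → k → d  (order 7)
  w: w → c → t → a → k → g → d  (order 7)
  g: g → k → a → t → c → w → d  (order 7)
Elements of order 7: {a, c, g, k, t, w}.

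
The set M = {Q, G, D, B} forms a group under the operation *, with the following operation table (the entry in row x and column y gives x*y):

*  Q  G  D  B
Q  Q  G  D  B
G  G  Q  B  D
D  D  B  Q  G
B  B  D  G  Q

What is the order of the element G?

2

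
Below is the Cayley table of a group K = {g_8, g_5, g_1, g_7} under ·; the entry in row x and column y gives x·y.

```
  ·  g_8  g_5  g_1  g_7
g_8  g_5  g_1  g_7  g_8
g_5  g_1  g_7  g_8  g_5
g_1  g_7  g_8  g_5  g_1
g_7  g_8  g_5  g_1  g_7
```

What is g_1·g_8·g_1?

g_1·g_8 = g_7
g_7·g_1 = g_1

g_1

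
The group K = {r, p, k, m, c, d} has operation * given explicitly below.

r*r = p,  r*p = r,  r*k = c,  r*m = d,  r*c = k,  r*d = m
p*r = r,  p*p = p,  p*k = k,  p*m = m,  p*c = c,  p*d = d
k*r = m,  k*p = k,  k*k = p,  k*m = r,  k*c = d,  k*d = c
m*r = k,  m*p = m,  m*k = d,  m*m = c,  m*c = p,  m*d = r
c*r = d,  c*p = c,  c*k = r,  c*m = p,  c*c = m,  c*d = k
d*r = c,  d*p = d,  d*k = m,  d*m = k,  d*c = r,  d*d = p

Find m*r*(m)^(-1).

The identity is p. In row m, the entry p sits in column c, so m^(-1) = c.
m*r = k
k*c = d

d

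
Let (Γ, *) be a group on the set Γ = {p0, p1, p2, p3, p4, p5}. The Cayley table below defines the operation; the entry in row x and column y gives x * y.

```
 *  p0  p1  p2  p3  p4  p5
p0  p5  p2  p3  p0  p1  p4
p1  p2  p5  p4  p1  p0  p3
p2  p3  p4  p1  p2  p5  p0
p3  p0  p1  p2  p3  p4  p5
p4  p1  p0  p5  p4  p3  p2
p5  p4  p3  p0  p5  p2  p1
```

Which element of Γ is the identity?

The identity e satisfies e * x = x for all x, so its row in the table reproduces the column headers.
Row p3 reads: p0, p1, p2, p3, p4, p5 — exactly the header order. So p3 is the identity.

p3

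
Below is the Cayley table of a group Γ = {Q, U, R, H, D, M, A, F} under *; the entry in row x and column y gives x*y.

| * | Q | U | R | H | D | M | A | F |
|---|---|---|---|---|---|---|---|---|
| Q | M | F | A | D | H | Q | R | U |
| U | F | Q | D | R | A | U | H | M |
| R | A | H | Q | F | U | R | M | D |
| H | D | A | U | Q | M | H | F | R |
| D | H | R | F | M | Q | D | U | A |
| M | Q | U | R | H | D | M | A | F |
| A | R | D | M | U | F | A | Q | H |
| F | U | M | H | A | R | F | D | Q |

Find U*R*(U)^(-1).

A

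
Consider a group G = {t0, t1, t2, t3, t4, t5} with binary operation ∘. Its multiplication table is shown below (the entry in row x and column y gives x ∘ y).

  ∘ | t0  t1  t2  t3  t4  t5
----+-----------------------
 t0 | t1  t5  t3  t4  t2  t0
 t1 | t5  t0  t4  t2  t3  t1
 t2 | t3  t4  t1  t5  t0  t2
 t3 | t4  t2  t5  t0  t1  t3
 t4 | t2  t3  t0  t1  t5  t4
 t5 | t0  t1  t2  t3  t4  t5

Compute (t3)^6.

t5

t3^1 = t3
t3^2 = t3 ∘ t3 = t0
t3^3 = t0 ∘ t3 = t4
t3^4 = t4 ∘ t3 = t1
t3^5 = t1 ∘ t3 = t2
t3^6 = t2 ∘ t3 = t5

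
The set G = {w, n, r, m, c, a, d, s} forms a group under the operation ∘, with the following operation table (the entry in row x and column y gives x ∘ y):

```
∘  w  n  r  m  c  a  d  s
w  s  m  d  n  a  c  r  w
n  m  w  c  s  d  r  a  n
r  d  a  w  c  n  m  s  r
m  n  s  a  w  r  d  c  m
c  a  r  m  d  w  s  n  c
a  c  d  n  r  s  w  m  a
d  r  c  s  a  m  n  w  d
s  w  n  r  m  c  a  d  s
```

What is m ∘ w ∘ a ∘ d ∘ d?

m ∘ w = n
n ∘ a = r
r ∘ d = s
s ∘ d = d

d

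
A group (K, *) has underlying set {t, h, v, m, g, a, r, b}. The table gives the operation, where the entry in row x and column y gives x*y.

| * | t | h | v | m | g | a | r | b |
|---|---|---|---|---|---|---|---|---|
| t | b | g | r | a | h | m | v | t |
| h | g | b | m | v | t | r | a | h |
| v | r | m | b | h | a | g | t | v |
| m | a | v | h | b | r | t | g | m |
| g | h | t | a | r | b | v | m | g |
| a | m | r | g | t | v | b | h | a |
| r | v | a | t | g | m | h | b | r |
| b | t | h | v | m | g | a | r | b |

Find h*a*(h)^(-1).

The identity is b. In row h, the entry b sits in column h, so h^(-1) = h.
h*a = r
r*h = a

a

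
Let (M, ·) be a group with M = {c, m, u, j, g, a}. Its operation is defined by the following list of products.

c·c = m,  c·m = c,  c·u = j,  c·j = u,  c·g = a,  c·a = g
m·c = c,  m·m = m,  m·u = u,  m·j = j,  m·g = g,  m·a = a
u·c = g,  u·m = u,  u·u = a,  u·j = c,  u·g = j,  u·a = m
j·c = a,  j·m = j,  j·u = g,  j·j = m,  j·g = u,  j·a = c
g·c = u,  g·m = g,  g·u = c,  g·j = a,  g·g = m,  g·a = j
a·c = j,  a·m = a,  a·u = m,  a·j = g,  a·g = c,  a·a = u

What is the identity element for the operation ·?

m

The identity e satisfies e·x = x for all x, so its row in the table reproduces the column headers.
Row m reads: c, m, u, j, g, a — exactly the header order. So m is the identity.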